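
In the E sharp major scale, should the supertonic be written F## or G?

F##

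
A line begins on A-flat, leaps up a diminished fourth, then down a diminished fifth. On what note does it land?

A diminished fourth up from Ab is Dbb (letter D, 4 semitones up).
A diminished fifth down from Dbb is Gb (letter G, 6 semitones down).

Gb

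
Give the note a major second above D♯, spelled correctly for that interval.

E#

D up a major second is E, so the target letter is E.
From D#, a major second is 2 semitones up: E#.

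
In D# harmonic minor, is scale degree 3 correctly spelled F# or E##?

F#

Each scale degree takes a distinct letter name. Degree 3 of a scale on D must use the letter F.
F# and E## are enharmonically the same pitch, but only F# uses the letter F, so it is the correct spelling here.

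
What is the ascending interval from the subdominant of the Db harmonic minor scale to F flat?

minor seventh

The subdominant of Db harmonic minor is Gb.
Gb up to Fb: letters G→F make it a seventh; 10 semitones makes it minor.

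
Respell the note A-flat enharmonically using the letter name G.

G#

Ab is pitch class 8. The letter G alone is pitch class 7.
To reach pitch class 8 from G requires an offset of +1 semitone, i.e. sharp: G#.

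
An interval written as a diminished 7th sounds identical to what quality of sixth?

major

A diminished seventh spans 9 semitones.
A sixth spanning 9 semitones is major (the major sixth is 9).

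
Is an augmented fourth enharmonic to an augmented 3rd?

No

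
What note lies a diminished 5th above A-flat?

Ebb

A fifth above A lands on the letter E.
A diminished fifth spans 6 semitones, so Ab moves to pitch class 2. On the letter E that is Ebb.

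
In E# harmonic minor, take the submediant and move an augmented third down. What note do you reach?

The submediant of E# harmonic minor is C#.
An augmented third (5 semitones) below C# lands on the letter A, giving Ab.

Ab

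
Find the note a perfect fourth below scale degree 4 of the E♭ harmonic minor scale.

Eb

Scale degree 4 of Eb harmonic minor is Ab.
A perfect fourth (5 semitones) below Ab lands on the letter E, giving Eb.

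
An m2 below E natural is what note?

E down a major second is D, so the target letter is D.
From E, a minor second is 1 semitone down: D#.

D#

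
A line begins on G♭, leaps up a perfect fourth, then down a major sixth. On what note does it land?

Ebb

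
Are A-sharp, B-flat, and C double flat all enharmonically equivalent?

A# = pitch class 10 and Bb = pitch class 10 and Cbb = pitch class 10 — the same pitch class, so they are enharmonic equivalents.

Yes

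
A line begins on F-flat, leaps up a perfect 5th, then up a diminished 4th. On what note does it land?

Fbb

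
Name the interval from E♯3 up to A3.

The letter names run E→A, a span of 3 letter steps, so the interval is some kind of fourth.
E# to A is 4 semitones. A perfect fourth is 5, so 4 makes it diminished.

diminished fourth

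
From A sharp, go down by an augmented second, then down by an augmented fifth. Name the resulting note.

Cb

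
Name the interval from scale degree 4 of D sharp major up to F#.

minor seventh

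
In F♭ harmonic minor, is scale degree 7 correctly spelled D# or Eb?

Each scale degree takes a distinct letter name. Degree 7 of a scale on F must use the letter E.
Eb and D# are enharmonically the same pitch, but only Eb uses the letter E, so it is the correct spelling here.

Eb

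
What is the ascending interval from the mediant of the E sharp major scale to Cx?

The mediant of E# major is G##.
G## up to C##: letters G→C make it a fourth; 5 semitones makes it perfect.

perfect fourth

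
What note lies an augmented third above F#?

A third above F lands on the letter A.
An augmented third spans 5 semitones, so F# moves to pitch class 11. On the letter A that is A##.

A##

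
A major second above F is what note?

F up a major second is G, so the target letter is G.
From F, a major second is 2 semitones up: G.

G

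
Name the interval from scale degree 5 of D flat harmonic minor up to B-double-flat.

minor second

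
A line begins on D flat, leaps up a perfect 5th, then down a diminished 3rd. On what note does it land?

F#

A perfect fifth up from Db is Ab (letter A, 7 semitones up).
A diminished third down from Ab is F# (letter F, 2 semitones down).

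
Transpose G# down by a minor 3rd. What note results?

A third below G lands on the letter E.
A minor third spans 3 semitones, so G# moves to pitch class 5. On the letter E that is E#.

E#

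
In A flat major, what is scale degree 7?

The Ab major scale runs Ab Bb C Db Eb F G.
Degree 7 is G.

G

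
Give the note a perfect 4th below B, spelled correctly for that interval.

B down a perfect fourth is F#, so the target letter is F.
From B, a perfect fourth is 5 semitones down: F#.

F#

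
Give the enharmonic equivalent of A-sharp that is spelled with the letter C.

A# is pitch class 10. The letter C alone is pitch class 0.
To reach pitch class 10 from C requires an offset of -2 semitones, i.e. double flat: Cbb.

Cbb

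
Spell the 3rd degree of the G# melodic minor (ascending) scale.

The G# melodic minor (ascending) scale runs G# A# B C# D# E# F##.
Degree 3 is B.

B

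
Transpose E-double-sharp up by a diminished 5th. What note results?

B#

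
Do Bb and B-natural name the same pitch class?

No

Two spellings are enharmonically equivalent only if they share a pitch class.
Here Bb → 10, B → 11; 10 ≠ 11, so they are not.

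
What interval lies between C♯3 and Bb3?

Counting letters C–D–E–F–G–A–B gives a seventh.
C#→Bb = 9 semitones, 2 narrower than the major seventh (11), so diminished.

diminished seventh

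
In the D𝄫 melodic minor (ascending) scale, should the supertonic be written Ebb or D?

Ebb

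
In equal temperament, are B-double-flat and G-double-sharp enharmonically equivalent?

Yes

Bbb is pitch class 9; G## is pitch class 9.
All spellings map to pitch class 9, so they are enharmonically equivalent.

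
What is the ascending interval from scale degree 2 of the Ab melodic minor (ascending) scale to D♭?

minor third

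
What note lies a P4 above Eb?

A fourth above E lands on the letter A.
A perfect fourth spans 5 semitones, so Eb moves to pitch class 8. On the letter A that is Ab.

Ab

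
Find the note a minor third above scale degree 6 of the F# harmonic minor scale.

F

Scale degree 6 of F# harmonic minor is D.
A minor third (3 semitones) above D lands on the letter F, giving F.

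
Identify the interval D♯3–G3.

Counting letters D–E–F–G gives a fourth.
D#→G = 4 semitones, 1 narrower than the perfect fourth (5), so diminished.

diminished fourth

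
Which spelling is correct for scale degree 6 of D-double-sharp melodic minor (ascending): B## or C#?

Each scale degree takes a distinct letter name. Degree 6 of a scale on D must use the letter B.
B## and C# are enharmonically the same pitch, but only B## uses the letter B, so it is the correct spelling here.

B##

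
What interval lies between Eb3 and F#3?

The letter names run E→F, a span of 1 letter step, so the interval is some kind of second.
Eb to F# is 3 semitones. A major second is 2, so 3 makes it augmented.

augmented second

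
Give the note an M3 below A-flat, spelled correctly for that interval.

Fb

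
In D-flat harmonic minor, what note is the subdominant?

Gb

Degree 4 takes the letter 3 steps above D, which is G.
In harmonic minor, degree 4 sits 5 semitones above the tonic. Db + 5 semitones is pitch class 6, spelled on G as Gb.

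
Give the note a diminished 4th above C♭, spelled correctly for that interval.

Fbb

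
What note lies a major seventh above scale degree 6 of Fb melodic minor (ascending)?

C

Scale degree 6 of Fb melodic minor (ascending) is Db.
A major seventh (11 semitones) above Db lands on the letter C, giving C.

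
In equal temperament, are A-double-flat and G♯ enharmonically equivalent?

No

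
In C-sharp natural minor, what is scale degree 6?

A

The C# natural minor scale runs C# D# E F# G# A B.
Degree 6 is A.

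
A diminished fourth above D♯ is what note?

G

D up a perfect fourth is G, so the target letter is G.
From D#, a diminished fourth is 4 semitones up: G.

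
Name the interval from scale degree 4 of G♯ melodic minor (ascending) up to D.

minor second

Scale degree 4 of G# melodic minor (ascending) is C#.
C# up to D: letters C→D make it a second; 1 semitone makes it minor.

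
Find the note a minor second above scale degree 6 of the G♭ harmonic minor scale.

Scale degree 6 of Gb harmonic minor is Ebb.
A minor second (1 semitone) above Ebb lands on the letter F, giving Fbb.

Fbb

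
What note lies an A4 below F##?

C#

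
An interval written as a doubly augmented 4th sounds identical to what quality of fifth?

perfect

A doubly augmented fourth spans 7 semitones.
A fifth spanning 7 semitones is perfect (the perfect fifth is 7).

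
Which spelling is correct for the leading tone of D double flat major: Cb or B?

Cb

Each scale degree takes a distinct letter name. Degree 7 of a scale on D must use the letter C.
Cb and B are enharmonically the same pitch, but only Cb uses the letter C, so it is the correct spelling here.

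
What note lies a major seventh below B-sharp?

C#

B down a major seventh is C, so the target letter is C.
From B#, a major seventh is 11 semitones down: C#.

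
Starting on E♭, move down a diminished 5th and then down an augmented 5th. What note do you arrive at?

Db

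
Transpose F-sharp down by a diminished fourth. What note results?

C##

A fourth below F lands on the letter C.
A diminished fourth spans 4 semitones, so F# moves to pitch class 2. On the letter C that is C##.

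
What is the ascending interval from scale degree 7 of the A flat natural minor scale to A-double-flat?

Scale degree 7 of Ab natural minor is Gb.
Gb up to Abb: letters G→A make it a second; 1 semitone makes it minor.

minor second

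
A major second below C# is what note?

B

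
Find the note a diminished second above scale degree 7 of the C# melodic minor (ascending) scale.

Scale degree 7 of C# melodic minor (ascending) is B#.
A diminished second (0 semitones) above B# lands on the letter C, giving C.

C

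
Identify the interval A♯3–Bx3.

augmented second

The letter names run A→B, a span of 1 letter step, so the interval is some kind of second.
A# to B## is 3 semitones. A major second is 2, so 3 makes it augmented.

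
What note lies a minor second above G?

G up a major second is A, so the target letter is A.
From G, a minor second is 1 semitone up: Ab.

Ab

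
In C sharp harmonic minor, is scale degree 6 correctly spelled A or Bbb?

Each scale degree takes a distinct letter name. Degree 6 of a scale on C must use the letter A.
A and Bbb are enharmonically the same pitch, but only A uses the letter A, so it is the correct spelling here.

A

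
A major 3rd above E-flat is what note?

E up a major third is G#, so the target letter is G.
From Eb, a major third is 4 semitones up: G.

G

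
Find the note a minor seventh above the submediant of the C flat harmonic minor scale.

The submediant of Cb harmonic minor is Abb.
A minor seventh (10 semitones) above Abb lands on the letter G, giving Gbb.

Gbb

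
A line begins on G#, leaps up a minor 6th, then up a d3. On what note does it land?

A minor sixth up from G# is E (letter E, 8 semitones up).
A diminished third up from E is Gb (letter G, 2 semitones up).

Gb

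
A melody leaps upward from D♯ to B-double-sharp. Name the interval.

augmented sixth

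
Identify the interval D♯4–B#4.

The letter names run D→B, a span of 5 letter steps, so the interval is some kind of sixth.
D# to B# is 9 semitones. A major sixth is 9, so 9 makes it major.

major sixth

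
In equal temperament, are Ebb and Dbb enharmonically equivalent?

Ebb is pitch class 2; Dbb is pitch class 0.
The pitch classes differ (2 vs. 0), so they are not enharmonic equivalents.

No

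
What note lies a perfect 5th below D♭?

Gb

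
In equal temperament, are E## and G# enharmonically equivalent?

No

Two spellings are enharmonically equivalent only if they share a pitch class.
Here E## → 6, G# → 8; 6 ≠ 8, so they are not.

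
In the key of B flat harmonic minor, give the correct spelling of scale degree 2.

The Bb harmonic minor scale runs Bb C Db Eb F Gb A.
Degree 2 is C.

C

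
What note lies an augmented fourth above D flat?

D up a perfect fourth is G, so the target letter is G.
From Db, an augmented fourth is 6 semitones up: G.

G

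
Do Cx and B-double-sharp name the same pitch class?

No

Two spellings are enharmonically equivalent only if they share a pitch class.
Here C## → 2, B## → 1; 1 ≠ 2, so they are not.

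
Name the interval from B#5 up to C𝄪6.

The letter names run B→C, a span of 1 letter step, so the interval is some kind of second.
B# to C## is 2 semitones. A major second is 2, so 2 makes it major.

major second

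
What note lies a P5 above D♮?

D up a perfect fifth is A, so the target letter is A.
From D, a perfect fifth is 7 semitones up: A.

A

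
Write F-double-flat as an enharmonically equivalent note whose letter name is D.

D#

Plain D sits 1 semitone below Fbb, so on the letter D the same pitch needs a sharp: D#.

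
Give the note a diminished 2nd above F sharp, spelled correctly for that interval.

Gb

A second above F lands on the letter G.
A diminished second spans 0 semitones, so F# moves to pitch class 6. On the letter G that is Gb.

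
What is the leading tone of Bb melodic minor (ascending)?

A

Degree 7 takes the letter 6 steps above B, which is A.
In melodic minor (ascending), degree 7 sits 11 semitones above the tonic. Bb + 11 semitones is pitch class 9, spelled on A as A.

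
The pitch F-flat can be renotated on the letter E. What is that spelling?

Fb is pitch class 4. The letter E alone is pitch class 4.
Pitch class 4 on E needs no accidental: E.

E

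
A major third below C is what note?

Ab

A third below C lands on the letter A.
A major third spans 4 semitones, so C moves to pitch class 8. On the letter A that is Ab.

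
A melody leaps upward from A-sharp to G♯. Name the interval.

Counting letters A–B–C–D–E–F–G gives a seventh.
A#→G# = 10 semitones, 1 narrower than the major seventh (11), so minor.

minor seventh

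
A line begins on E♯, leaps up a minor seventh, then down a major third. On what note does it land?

A minor seventh up from E# is D# (letter D, 10 semitones up).
A major third down from D# is B (letter B, 4 semitones down).

B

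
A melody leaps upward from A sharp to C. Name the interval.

diminished third

Counting letters A–B–C gives a third.
A#→C = 2 semitones, 2 narrower than the major third (4), so diminished.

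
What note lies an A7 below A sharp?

A seventh below A lands on the letter B.
An augmented seventh spans 12 semitones, so A# moves to pitch class 10. On the letter B that is Bb.

Bb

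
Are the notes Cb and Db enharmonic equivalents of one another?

No

Cb is pitch class 11; Db is pitch class 1.
The pitch classes differ (11 vs. 1), so they are not enharmonic equivalents.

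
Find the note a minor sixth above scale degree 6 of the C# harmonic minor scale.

Scale degree 6 of C# harmonic minor is A.
A minor sixth (8 semitones) above A lands on the letter F, giving F.

F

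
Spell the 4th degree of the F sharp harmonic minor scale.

The F# harmonic minor scale runs F# G# A B C# D E#.
Degree 4 is B.

B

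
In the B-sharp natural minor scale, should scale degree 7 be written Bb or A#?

A#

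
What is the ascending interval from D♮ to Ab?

diminished fifth

Counting letters D–E–F–G–A gives a fifth.
D→Ab = 6 semitones, 1 narrower than the perfect fifth (7), so diminished.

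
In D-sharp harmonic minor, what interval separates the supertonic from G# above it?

minor third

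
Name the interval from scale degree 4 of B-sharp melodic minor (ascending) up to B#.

perfect fifth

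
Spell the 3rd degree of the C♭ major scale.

Degree 3 takes the letter 2 steps above C, which is E.
In major, degree 3 sits 4 semitones above the tonic. Cb + 4 semitones is pitch class 3, spelled on E as Eb.

Eb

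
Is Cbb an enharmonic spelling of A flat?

No

Two spellings are enharmonically equivalent only if they share a pitch class.
Here Cbb → 10, Ab → 8; 8 ≠ 10, so they are not.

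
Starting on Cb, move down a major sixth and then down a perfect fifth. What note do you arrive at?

Abb

A major sixth down from Cb is Ebb (letter E, 9 semitones down).
A perfect fifth down from Ebb is Abb (letter A, 7 semitones down).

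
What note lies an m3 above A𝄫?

Cbb

A up a major third is C#, so the target letter is C.
From Abb, a minor third is 3 semitones up: Cbb.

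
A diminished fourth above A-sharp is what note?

A up a perfect fourth is D, so the target letter is D.
From A#, a diminished fourth is 4 semitones up: D.

D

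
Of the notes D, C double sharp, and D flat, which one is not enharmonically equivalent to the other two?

Db

In 12-tone equal temperament, enharmonic equivalents share a pitch class. D is pitch class 2; C## is pitch class 2; Db is pitch class 1.
D and C## share pitch class 2, while Db is pitch class 1.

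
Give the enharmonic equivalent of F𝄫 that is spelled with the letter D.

D#

Plain D sits 1 semitone below Fbb, so on the letter D the same pitch needs a sharp: D#.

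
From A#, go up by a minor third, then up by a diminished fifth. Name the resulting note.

G

A minor third up from A# is C# (letter C, 3 semitones up).
A diminished fifth up from C# is G (letter G, 6 semitones up).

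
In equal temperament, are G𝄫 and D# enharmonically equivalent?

Two spellings are enharmonically equivalent only if they share a pitch class.
Here Gbb → 5, D# → 3; 3 ≠ 5, so they are not.

No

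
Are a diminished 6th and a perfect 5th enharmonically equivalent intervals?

A diminished sixth spans 7 semitones; a perfect fifth spans 7.
They are enharmonically equivalent.

Yes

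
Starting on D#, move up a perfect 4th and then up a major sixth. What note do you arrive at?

A perfect fourth up from D# is G# (letter G, 5 semitones up).
A major sixth up from G# is E# (letter E, 9 semitones up).

E#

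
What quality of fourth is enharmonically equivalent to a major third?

diminished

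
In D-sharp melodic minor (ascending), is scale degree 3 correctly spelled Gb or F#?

Each scale degree takes a distinct letter name. Degree 3 of a scale on D must use the letter F.
F# and Gb are enharmonically the same pitch, but only F# uses the letter F, so it is the correct spelling here.

F#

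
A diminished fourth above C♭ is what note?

Fbb

C up a perfect fourth is F, so the target letter is F.
From Cb, a diminished fourth is 4 semitones up: Fbb.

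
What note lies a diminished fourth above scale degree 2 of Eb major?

Bbb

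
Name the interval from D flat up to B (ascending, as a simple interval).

Counting letters D–E–F–G–A–B gives a sixth.
Db→B = 10 semitones, 1 wider than the major sixth (9), so augmented.

augmented sixth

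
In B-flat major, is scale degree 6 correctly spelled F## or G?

G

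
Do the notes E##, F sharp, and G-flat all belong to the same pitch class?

Yes

E## is pitch class 6; F# is pitch class 6; Gb is pitch class 6.
All spellings map to pitch class 6, so they are enharmonically equivalent.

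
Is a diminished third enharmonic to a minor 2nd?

A diminished third spans 2 semitones; a minor second spans 1.
The spans differ, so they are not enharmonic equivalents.

No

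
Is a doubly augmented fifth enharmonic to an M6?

A doubly augmented fifth spans 9 semitones; a major sixth spans 9.
They are enharmonically equivalent.

Yes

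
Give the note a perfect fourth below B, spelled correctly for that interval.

F#

B down a perfect fourth is F#, so the target letter is F.
From B, a perfect fourth is 5 semitones down: F#.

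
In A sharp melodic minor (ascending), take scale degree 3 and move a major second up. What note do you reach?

Scale degree 3 of A# melodic minor (ascending) is C#.
A major second (2 semitones) above C# lands on the letter D, giving D#.

D#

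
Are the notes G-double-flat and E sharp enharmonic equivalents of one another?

Gbb = pitch class 5 and E# = pitch class 5 — the same pitch class, so they are enharmonic equivalents.

Yes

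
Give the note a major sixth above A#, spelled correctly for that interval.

A up a major sixth is F#, so the target letter is F.
From A#, a major sixth is 9 semitones up: F##.

F##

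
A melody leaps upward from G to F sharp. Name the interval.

major seventh

Counting letters G–A–B–C–D–E–F gives a seventh.
G→F# = 11 semitones, exactly the major seventh.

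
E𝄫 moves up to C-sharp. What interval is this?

Counting letters E–F–G–A–B–C gives a sixth.
Ebb→C# = 11 semitones, 2 wider than the major sixth (9), so doubly augmented.

doubly augmented sixth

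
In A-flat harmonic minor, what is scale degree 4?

Db

The Ab harmonic minor scale runs Ab Bb Cb Db Eb Fb G.
Degree 4 is Db.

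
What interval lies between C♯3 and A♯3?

major sixth

Counting letters C–D–E–F–G–A gives a sixth.
C#→A# = 9 semitones, exactly the major sixth.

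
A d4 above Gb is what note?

A fourth above G lands on the letter C.
A diminished fourth spans 4 semitones, so Gb moves to pitch class 10. On the letter C that is Cbb.

Cbb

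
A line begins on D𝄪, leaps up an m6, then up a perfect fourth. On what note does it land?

A minor sixth up from D## is B# (letter B, 8 semitones up).
A perfect fourth up from B# is E# (letter E, 5 semitones up).

E#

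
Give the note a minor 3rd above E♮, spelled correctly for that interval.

G

E up a major third is G#, so the target letter is G.
From E, a minor third is 3 semitones up: G.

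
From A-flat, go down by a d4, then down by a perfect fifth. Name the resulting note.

A

A diminished fourth down from Ab is E (letter E, 4 semitones down).
A perfect fifth down from E is A (letter A, 7 semitones down).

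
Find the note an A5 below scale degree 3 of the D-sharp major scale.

B

Scale degree 3 of D# major is F##.
An augmented fifth (8 semitones) below F## lands on the letter B, giving B.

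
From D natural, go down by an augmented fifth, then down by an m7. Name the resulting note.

An augmented fifth down from D is Gb (letter G, 8 semitones down).
A minor seventh down from Gb is Ab (letter A, 10 semitones down).

Ab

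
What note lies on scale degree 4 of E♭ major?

Degree 4 takes the letter 3 steps above E, which is A.
In major, degree 4 sits 5 semitones above the tonic. Eb + 5 semitones is pitch class 8, spelled on A as Ab.

Ab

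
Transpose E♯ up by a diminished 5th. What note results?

B

A fifth above E lands on the letter B.
A diminished fifth spans 6 semitones, so E# moves to pitch class 11. On the letter B that is B.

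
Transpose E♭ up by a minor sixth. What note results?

Cb

A sixth above E lands on the letter C.
A minor sixth spans 8 semitones, so Eb moves to pitch class 11. On the letter C that is Cb.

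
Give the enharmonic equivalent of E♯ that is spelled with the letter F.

F

Plain F sits at the same pitch as E#, so on the letter F the same pitch needs a natural: F.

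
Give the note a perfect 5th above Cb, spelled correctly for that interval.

A fifth above C lands on the letter G.
A perfect fifth spans 7 semitones, so Cb moves to pitch class 6. On the letter G that is Gb.

Gb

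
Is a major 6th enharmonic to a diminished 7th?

A major sixth spans 9 semitones; a diminished seventh spans 9.
They are enharmonically equivalent.

Yes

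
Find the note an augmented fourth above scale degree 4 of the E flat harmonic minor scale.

D

Scale degree 4 of Eb harmonic minor is Ab.
An augmented fourth (6 semitones) above Ab lands on the letter D, giving D.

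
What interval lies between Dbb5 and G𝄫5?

The letter names run D→G, a span of 3 letter steps, so the interval is some kind of fourth.
Dbb to Gbb is 5 semitones. A perfect fourth is 5, so 5 makes it perfect.

perfect fourth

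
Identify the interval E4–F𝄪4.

augmented second

The letter names run E→F, a span of 1 letter step, so the interval is some kind of second.
E to F## is 3 semitones. A major second is 2, so 3 makes it augmented.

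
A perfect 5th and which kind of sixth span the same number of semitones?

A perfect fifth spans 7 semitones.
A sixth spanning 7 semitones is diminished (the major sixth is 9).

diminished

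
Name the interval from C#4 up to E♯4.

Counting letters C–D–E gives a third.
C#→E# = 4 semitones, exactly the major third.

major third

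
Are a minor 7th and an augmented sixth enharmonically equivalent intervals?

A minor seventh spans 10 semitones; an augmented sixth spans 10.
They are enharmonically equivalent.

Yes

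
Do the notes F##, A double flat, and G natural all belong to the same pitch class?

F## = pitch class 7 and Abb = pitch class 7 and G = pitch class 7 — the same pitch class, so they are enharmonic equivalents.

Yes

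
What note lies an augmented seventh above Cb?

B

A seventh above C lands on the letter B.
An augmented seventh spans 12 semitones, so Cb moves to pitch class 11. On the letter B that is B.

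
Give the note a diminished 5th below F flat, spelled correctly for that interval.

Bb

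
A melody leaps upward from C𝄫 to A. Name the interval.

The letter names run C→A, a span of 5 letter steps, so the interval is some kind of sixth.
Cbb to A is 11 semitones. A major sixth is 9, so 11 makes it doubly augmented.

doubly augmented sixth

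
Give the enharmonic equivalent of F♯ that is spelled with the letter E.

E##

Plain E sits 2 semitones below F#, so on the letter E the same pitch needs a double sharp: E##.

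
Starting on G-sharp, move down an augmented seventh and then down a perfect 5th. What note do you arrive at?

Db

An augmented seventh down from G# is Ab (letter A, 12 semitones down).
A perfect fifth down from Ab is Db (letter D, 7 semitones down).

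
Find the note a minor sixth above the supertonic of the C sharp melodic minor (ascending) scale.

The supertonic of C# melodic minor (ascending) is D#.
A minor sixth (8 semitones) above D# lands on the letter B, giving B.

B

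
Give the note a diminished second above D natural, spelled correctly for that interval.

A second above D lands on the letter E.
A diminished second spans 0 semitones, so D moves to pitch class 2. On the letter E that is Ebb.

Ebb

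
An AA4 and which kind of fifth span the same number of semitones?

perfect

A doubly augmented fourth spans 7 semitones.
A fifth spanning 7 semitones is perfect (the perfect fifth is 7).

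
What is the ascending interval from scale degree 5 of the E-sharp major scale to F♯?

diminished fifth

Scale degree 5 of E# major is B#.
B# up to F#: letters B→F make it a fifth; 6 semitones makes it diminished.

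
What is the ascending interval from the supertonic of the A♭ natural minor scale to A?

major seventh

The supertonic of Ab natural minor is Bb.
Bb up to A: letters B→A make it a seventh; 11 semitones makes it major.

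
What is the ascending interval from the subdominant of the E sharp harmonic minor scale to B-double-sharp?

The subdominant of E# harmonic minor is A#.
A# up to B##: letters A→B make it a second; 3 semitones makes it augmented.

augmented second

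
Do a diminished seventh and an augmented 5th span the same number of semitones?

No

A diminished seventh spans 9 semitones; an augmented fifth spans 8.
The spans differ, so they are not enharmonic equivalents.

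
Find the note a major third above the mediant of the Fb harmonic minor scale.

Cb

The mediant of Fb harmonic minor is Abb.
A major third (4 semitones) above Abb lands on the letter C, giving Cb.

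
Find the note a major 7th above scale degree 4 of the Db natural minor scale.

F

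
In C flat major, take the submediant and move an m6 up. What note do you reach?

Fb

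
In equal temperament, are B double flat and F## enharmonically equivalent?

Bbb is pitch class 9; F## is pitch class 7.
The pitch classes differ (9 vs. 7), so they are not enharmonic equivalents.

No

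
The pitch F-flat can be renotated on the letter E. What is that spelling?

E

Plain E sits at the same pitch as Fb, so on the letter E the same pitch needs a natural: E.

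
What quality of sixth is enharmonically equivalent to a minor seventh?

augmented

A minor seventh spans 10 semitones.
A sixth spanning 10 semitones is augmented (the major sixth is 9).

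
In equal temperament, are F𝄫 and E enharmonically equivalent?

No

Fbb is pitch class 3; E is pitch class 4.
The pitch classes differ (3 vs. 4), so they are not enharmonic equivalents.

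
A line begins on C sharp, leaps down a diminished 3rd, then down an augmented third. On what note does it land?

F#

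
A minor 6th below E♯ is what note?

E down a major sixth is G, so the target letter is G.
From E#, a minor sixth is 8 semitones down: G##.

G##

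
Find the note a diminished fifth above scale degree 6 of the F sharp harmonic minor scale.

Scale degree 6 of F# harmonic minor is D.
A diminished fifth (6 semitones) above D lands on the letter A, giving Ab.

Ab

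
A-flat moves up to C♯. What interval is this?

augmented third

Counting letters A–B–C gives a third.
Ab→C# = 5 semitones, 1 wider than the major third (4), so augmented.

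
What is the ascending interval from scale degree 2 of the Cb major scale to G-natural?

augmented fourth

Scale degree 2 of Cb major is Db.
Db up to G: letters D→G make it a fourth; 6 semitones makes it augmented.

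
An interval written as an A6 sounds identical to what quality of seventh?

minor

An augmented sixth spans 10 semitones.
A seventh spanning 10 semitones is minor (the major seventh is 11).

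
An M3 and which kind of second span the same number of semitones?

doubly augmented

A major third spans 4 semitones.
A second spanning 4 semitones is doubly augmented (the major second is 2).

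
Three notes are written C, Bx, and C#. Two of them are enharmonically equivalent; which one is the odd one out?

C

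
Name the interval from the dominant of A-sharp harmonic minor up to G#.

The dominant of A# harmonic minor is E#.
E# up to G#: letters E→G make it a third; 3 semitones makes it minor.

minor third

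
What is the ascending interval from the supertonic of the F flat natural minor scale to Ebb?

minor sixth

The supertonic of Fb natural minor is Gb.
Gb up to Ebb: letters G→E make it a sixth; 8 semitones makes it minor.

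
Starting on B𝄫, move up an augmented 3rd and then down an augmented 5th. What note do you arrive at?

An augmented third up from Bbb is D (letter D, 5 semitones up).
An augmented fifth down from D is Gb (letter G, 8 semitones down).

Gb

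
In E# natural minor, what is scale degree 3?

G#

The E# natural minor scale runs E# F## G# A# B# C# D#.
Degree 3 is G#.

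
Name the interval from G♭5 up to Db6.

perfect fifth

The letter names run G→D, a span of 4 letter steps, so the interval is some kind of fifth.
Gb to Db is 7 semitones. A perfect fifth is 7, so 7 makes it perfect.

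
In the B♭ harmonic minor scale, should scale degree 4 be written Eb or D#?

Each scale degree takes a distinct letter name. Degree 4 of a scale on B must use the letter E.
Eb and D# are enharmonically the same pitch, but only Eb uses the letter E, so it is the correct spelling here.

Eb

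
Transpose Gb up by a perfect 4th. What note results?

G up a perfect fourth is C, so the target letter is C.
From Gb, a perfect fourth is 5 semitones up: Cb.

Cb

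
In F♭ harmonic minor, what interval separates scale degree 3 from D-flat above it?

augmented fourth

Scale degree 3 of Fb harmonic minor is Abb.
Abb up to Db: letters A→D make it a fourth; 6 semitones makes it augmented.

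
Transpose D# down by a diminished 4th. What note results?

A##

A fourth below D lands on the letter A.
A diminished fourth spans 4 semitones, so D# moves to pitch class 11. On the letter A that is A##.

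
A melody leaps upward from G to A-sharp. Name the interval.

augmented second

Counting letters G–A gives a second.
G→A# = 3 semitones, 1 wider than the major second (2), so augmented.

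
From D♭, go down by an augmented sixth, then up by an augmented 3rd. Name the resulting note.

An augmented sixth down from Db is Fbb (letter F, 10 semitones down).
An augmented third up from Fbb is Ab (letter A, 5 semitones up).

Ab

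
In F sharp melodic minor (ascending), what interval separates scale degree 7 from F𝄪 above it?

Scale degree 7 of F# melodic minor (ascending) is E#.
E# up to F##: letters E→F make it a second; 2 semitones makes it major.

major second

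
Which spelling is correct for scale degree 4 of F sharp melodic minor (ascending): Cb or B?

B

Each scale degree takes a distinct letter name. Degree 4 of a scale on F must use the letter B.
B and Cb are enharmonically the same pitch, but only B uses the letter B, so it is the correct spelling here.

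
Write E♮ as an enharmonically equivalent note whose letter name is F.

Fb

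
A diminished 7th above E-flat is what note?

Dbb

E up a major seventh is D#, so the target letter is D.
From Eb, a diminished seventh is 9 semitones up: Dbb.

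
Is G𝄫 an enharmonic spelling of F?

Yes

Gbb is pitch class 5; F is pitch class 5.
All spellings map to pitch class 5, so they are enharmonically equivalent.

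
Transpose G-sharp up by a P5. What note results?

A fifth above G lands on the letter D.
A perfect fifth spans 7 semitones, so G# moves to pitch class 3. On the letter D that is D#.

D#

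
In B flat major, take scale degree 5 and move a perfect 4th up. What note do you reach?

Bb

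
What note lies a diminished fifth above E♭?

Bbb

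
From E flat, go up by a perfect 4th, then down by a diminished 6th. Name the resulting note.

C#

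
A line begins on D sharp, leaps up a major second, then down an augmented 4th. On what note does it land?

B

A major second up from D# is E# (letter E, 2 semitones up).
An augmented fourth down from E# is B (letter B, 6 semitones down).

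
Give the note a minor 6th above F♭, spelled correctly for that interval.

Dbb

A sixth above F lands on the letter D.
A minor sixth spans 8 semitones, so Fb moves to pitch class 0. On the letter D that is Dbb.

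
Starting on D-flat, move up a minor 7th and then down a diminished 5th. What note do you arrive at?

F

A minor seventh up from Db is Cb (letter C, 10 semitones up).
A diminished fifth down from Cb is F (letter F, 6 semitones down).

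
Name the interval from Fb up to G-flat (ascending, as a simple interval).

major second

Counting letters F–G gives a second.
Fb→Gb = 2 semitones, exactly the major second.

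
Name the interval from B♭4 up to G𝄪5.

The letter names run B→G, a span of 5 letter steps, so the interval is some kind of sixth.
Bb to G## is 11 semitones. A major sixth is 9, so 11 makes it doubly augmented.

doubly augmented sixth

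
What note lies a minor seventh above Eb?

A seventh above E lands on the letter D.
A minor seventh spans 10 semitones, so Eb moves to pitch class 1. On the letter D that is Db.

Db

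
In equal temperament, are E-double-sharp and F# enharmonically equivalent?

E## = pitch class 6 and F# = pitch class 6 — the same pitch class, so they are enharmonic equivalents.

Yes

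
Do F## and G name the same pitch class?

F## = pitch class 7 and G = pitch class 7 — the same pitch class, so they are enharmonic equivalents.

Yes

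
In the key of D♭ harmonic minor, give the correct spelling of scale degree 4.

Degree 4 takes the letter 3 steps above D, which is G.
In harmonic minor, degree 4 sits 5 semitones above the tonic. Db + 5 semitones is pitch class 6, spelled on G as Gb.

Gb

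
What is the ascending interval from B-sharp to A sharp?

minor seventh

The letter names run B→A, a span of 6 letter steps, so the interval is some kind of seventh.
B# to A# is 10 semitones. A major seventh is 11, so 10 makes it minor.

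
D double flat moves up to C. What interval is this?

The letter names run D→C, a span of 6 letter steps, so the interval is some kind of seventh.
Dbb to C is 12 semitones. A major seventh is 11, so 12 makes it augmented.

augmented seventh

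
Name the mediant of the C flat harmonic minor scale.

Ebb

The Cb harmonic minor scale runs Cb Db Ebb Fb Gb Abb Bb.
Degree 3 is Ebb.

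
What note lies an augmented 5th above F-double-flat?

Cb

F up a perfect fifth is C, so the target letter is C.
From Fbb, an augmented fifth is 8 semitones up: Cb.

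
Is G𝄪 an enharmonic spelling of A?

Yes

G## is pitch class 9; A is pitch class 9.
All spellings map to pitch class 9, so they are enharmonically equivalent.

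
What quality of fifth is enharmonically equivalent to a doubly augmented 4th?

perfect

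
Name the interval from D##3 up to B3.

diminished sixth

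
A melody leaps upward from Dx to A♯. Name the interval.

diminished fifth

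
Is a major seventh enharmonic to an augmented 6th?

No

A major seventh spans 11 semitones; an augmented sixth spans 10.
The spans differ, so they are not enharmonic equivalents.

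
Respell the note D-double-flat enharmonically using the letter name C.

Plain C sits at the same pitch as Dbb, so on the letter C the same pitch needs a natural: C.

C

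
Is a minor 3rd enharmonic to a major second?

No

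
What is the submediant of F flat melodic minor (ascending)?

Db

The Fb melodic minor (ascending) scale runs Fb Gb Abb Bbb Cb Db Eb.
Degree 6 is Db.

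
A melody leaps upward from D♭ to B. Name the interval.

augmented sixth

The letter names run D→B, a span of 5 letter steps, so the interval is some kind of sixth.
Db to B is 10 semitones. A major sixth is 9, so 10 makes it augmented.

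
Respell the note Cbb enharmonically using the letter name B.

Bb

Cbb is pitch class 10. The letter B alone is pitch class 11.
To reach pitch class 10 from B requires an offset of -1 semitone, i.e. flat: Bb.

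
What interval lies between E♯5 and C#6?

Counting letters E–F–G–A–B–C gives a sixth.
E#→C# = 8 semitones, 1 narrower than the major sixth (9), so minor.

minor sixth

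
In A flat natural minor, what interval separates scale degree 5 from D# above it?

Scale degree 5 of Ab natural minor is Eb.
Eb up to D#: letters E→D make it a seventh; 12 semitones makes it augmented.

augmented seventh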